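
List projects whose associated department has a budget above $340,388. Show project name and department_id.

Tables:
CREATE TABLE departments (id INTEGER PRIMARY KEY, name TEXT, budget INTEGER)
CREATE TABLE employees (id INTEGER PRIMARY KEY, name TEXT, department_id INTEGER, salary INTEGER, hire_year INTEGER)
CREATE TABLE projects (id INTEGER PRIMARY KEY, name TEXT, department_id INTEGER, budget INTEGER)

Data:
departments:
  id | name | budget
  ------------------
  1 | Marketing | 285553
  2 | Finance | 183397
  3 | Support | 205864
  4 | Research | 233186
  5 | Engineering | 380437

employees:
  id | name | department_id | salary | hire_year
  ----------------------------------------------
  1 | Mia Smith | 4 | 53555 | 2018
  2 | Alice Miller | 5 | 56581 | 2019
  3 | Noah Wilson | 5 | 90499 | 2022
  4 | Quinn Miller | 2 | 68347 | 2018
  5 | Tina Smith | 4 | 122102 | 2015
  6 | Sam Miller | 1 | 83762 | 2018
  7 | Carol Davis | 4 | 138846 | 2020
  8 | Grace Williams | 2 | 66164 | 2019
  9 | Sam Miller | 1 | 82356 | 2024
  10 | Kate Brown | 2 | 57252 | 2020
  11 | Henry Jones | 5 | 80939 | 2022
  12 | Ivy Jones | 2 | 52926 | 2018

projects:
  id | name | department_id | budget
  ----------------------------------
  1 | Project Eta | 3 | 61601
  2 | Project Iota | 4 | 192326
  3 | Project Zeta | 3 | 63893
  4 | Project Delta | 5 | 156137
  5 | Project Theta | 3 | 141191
SELECT name, department_id FROM projects WHERE department_id IN (SELECT id FROM departments WHERE budget > 340388)

Execution result:
name | department_id
Project Delta | 5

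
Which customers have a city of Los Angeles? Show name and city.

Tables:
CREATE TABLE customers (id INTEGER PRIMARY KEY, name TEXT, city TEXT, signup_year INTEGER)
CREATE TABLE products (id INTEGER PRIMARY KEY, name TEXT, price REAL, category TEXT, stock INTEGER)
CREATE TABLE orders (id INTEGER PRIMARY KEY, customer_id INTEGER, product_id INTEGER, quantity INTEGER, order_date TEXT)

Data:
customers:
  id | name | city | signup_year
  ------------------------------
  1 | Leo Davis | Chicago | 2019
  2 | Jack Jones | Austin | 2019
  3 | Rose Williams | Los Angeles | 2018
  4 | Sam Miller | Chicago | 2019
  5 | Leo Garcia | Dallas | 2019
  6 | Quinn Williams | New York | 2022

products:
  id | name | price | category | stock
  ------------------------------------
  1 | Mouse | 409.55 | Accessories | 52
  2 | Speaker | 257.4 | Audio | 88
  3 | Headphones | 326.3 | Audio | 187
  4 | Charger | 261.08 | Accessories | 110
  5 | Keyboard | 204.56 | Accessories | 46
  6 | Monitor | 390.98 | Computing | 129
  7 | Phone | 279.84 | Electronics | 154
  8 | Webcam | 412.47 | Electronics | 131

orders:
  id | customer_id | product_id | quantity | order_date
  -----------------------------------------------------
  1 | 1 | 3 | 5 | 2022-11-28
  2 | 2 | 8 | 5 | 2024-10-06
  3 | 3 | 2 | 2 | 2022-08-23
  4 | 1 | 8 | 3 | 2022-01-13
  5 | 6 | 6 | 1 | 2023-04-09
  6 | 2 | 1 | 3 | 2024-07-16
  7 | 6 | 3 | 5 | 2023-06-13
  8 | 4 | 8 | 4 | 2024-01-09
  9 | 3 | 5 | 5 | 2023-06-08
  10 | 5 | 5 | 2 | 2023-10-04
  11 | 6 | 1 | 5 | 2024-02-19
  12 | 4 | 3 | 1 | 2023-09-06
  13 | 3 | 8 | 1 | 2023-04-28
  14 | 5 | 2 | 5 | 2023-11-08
SELECT name, city FROM customers WHERE city = 'Los Angeles'

Execution result:
name | city
Rose Williams | Los Angeles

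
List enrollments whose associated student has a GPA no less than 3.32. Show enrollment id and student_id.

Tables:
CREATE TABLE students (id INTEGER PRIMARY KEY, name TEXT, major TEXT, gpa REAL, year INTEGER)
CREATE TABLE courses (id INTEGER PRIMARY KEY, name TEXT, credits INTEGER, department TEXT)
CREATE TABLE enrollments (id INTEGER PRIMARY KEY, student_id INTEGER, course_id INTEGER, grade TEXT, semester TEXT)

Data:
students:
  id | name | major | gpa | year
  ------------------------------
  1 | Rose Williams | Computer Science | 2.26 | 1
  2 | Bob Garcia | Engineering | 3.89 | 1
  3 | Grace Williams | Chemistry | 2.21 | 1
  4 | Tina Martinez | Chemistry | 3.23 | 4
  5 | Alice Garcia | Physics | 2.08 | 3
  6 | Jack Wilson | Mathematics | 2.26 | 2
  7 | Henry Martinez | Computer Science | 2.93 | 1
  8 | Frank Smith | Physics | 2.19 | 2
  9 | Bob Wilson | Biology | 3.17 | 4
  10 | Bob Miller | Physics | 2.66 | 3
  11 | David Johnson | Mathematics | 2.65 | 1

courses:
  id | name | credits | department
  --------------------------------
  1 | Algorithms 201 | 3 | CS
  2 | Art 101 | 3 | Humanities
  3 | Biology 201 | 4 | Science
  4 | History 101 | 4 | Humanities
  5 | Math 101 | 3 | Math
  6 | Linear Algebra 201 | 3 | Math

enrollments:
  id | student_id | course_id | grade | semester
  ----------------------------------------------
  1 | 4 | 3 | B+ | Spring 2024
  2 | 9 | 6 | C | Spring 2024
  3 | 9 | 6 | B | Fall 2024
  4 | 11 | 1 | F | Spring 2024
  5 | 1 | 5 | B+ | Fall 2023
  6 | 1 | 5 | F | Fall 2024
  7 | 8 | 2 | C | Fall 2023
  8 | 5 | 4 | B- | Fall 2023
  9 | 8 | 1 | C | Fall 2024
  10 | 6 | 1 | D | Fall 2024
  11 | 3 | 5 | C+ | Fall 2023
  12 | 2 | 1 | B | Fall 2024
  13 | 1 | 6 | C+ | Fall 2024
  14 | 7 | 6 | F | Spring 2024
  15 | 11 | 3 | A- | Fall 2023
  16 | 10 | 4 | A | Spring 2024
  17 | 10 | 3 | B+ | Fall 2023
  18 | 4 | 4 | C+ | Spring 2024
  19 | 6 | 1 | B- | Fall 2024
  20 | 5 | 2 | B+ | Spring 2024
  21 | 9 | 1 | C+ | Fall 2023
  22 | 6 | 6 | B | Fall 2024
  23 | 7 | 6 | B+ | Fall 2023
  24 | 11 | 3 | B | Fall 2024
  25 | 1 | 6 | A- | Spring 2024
SELECT id, student_id FROM enrollments WHERE student_id IN (SELECT id FROM students WHERE gpa >= 3.32)

Execution result:
id | student_id
12 | 2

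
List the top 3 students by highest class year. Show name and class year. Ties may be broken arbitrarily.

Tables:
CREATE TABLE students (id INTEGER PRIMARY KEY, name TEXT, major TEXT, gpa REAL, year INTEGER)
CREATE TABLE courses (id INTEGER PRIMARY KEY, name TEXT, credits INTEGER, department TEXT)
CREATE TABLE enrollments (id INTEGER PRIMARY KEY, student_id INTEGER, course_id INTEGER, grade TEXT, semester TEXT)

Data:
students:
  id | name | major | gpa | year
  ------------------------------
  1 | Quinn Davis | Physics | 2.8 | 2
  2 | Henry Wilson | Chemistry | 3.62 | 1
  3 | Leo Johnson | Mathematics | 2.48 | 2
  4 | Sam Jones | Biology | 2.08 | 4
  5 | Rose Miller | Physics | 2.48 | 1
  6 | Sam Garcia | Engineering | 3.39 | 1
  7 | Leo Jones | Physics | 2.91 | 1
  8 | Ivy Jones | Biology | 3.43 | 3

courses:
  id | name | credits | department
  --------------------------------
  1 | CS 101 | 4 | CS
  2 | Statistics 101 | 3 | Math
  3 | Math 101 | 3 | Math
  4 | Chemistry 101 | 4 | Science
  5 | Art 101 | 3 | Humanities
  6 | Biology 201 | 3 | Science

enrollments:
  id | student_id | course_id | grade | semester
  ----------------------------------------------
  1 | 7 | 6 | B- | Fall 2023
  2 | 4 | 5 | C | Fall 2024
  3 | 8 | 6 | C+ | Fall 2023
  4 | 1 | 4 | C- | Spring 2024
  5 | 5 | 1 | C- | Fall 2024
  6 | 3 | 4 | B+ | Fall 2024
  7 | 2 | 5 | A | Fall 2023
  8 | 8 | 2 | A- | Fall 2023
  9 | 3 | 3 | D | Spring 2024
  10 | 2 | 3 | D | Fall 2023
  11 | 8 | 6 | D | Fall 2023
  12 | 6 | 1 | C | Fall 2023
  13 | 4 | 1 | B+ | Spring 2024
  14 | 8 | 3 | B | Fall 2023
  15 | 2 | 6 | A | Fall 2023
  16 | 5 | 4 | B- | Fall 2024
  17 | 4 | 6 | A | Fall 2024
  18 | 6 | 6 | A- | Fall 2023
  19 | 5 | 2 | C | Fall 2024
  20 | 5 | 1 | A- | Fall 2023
SELECT name, year FROM students ORDER BY year DESC LIMIT 3

Execution result:
name | year
Sam Jones | 4
Ivy Jones | 3
Quinn Davis | 2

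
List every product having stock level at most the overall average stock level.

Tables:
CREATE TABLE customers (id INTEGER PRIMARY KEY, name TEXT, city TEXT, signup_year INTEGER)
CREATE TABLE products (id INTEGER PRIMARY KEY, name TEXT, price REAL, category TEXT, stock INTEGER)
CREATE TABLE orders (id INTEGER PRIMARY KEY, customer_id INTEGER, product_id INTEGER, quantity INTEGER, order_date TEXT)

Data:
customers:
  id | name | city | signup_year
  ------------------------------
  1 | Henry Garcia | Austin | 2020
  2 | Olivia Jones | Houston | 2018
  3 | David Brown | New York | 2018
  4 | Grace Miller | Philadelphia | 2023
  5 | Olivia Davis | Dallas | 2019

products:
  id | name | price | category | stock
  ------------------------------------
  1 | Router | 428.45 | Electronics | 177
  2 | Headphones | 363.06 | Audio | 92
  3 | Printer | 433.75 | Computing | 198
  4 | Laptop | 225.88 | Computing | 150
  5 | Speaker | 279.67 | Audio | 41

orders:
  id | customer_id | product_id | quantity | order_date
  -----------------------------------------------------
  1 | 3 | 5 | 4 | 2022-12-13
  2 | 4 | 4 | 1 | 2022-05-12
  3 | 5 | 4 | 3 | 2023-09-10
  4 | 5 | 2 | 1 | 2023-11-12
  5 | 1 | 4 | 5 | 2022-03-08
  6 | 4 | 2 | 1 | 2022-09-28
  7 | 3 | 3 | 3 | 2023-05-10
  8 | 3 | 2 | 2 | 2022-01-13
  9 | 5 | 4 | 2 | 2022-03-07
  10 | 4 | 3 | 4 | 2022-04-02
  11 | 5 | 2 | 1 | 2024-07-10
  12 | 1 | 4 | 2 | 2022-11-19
SELECT name, stock FROM products WHERE stock <= (SELECT AVG(stock) FROM products)

Execution result:
name | stock
Headphones | 92
Speaker | 41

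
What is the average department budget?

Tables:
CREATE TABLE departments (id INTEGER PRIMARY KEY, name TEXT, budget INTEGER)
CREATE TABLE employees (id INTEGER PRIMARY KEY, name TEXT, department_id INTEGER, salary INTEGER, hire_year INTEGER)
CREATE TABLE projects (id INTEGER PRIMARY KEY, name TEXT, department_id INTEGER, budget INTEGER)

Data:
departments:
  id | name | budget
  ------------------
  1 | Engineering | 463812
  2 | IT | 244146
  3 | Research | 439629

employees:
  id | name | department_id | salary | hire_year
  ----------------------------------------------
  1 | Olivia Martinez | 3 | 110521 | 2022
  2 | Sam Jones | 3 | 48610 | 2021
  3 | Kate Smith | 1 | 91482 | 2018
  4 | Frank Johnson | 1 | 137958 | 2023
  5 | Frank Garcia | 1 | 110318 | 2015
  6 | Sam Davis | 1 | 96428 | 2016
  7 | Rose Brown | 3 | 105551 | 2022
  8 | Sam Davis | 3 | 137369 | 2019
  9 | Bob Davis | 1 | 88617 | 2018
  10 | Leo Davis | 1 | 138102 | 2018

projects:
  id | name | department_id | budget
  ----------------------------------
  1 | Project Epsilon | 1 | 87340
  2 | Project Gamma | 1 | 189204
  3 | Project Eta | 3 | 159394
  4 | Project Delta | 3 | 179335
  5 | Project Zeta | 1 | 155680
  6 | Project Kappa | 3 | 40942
SELECT AVG(budget) FROM departments

Execution result:
382529.00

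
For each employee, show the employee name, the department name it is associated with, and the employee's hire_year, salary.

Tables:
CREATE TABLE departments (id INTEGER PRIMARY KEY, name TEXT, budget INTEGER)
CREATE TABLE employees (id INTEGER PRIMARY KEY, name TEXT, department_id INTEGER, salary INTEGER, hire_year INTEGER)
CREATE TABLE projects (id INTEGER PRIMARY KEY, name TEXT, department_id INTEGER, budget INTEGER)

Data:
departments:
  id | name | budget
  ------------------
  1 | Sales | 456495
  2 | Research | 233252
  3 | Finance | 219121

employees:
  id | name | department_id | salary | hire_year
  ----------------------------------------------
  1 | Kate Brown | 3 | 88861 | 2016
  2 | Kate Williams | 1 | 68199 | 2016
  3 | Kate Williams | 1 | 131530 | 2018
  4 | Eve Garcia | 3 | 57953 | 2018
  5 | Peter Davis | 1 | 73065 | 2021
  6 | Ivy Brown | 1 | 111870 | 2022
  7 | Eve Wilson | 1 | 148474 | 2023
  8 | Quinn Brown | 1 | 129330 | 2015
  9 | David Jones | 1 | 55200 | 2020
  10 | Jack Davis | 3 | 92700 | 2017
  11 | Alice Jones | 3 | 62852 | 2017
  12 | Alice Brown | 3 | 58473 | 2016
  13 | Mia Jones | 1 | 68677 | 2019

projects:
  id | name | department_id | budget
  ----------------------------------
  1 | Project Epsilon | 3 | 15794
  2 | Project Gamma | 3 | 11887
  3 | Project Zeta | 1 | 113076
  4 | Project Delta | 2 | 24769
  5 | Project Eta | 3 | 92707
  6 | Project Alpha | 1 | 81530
SELECT c.name, p.name AS department, c.hire_year, c.salary FROM employees c JOIN departments p ON c.department_id = p.id

Execution result:
name | department | hire_year | salary
Kate Brown | Finance | 2016 | 88861
Kate Williams | Sales | 2016 | 68199
Kate Williams | Sales | 2018 | 131530
Eve Garcia | Finance | 2018 | 57953
Peter Davis | Sales | 2021 | 73065
Ivy Brown | Sales | 2022 | 111870
Eve Wilson | Sales | 2023 | 148474
Quinn Brown | Sales | 2015 | 129330
David Jones | Sales | 2020 | 55200
Jack Davis | Finance | 2017 | 92700
Alice Jones | Finance | 2017 | 62852
Alice Brown | Finance | 2016 | 58473
Mia Jones | Sales | 2019 | 68677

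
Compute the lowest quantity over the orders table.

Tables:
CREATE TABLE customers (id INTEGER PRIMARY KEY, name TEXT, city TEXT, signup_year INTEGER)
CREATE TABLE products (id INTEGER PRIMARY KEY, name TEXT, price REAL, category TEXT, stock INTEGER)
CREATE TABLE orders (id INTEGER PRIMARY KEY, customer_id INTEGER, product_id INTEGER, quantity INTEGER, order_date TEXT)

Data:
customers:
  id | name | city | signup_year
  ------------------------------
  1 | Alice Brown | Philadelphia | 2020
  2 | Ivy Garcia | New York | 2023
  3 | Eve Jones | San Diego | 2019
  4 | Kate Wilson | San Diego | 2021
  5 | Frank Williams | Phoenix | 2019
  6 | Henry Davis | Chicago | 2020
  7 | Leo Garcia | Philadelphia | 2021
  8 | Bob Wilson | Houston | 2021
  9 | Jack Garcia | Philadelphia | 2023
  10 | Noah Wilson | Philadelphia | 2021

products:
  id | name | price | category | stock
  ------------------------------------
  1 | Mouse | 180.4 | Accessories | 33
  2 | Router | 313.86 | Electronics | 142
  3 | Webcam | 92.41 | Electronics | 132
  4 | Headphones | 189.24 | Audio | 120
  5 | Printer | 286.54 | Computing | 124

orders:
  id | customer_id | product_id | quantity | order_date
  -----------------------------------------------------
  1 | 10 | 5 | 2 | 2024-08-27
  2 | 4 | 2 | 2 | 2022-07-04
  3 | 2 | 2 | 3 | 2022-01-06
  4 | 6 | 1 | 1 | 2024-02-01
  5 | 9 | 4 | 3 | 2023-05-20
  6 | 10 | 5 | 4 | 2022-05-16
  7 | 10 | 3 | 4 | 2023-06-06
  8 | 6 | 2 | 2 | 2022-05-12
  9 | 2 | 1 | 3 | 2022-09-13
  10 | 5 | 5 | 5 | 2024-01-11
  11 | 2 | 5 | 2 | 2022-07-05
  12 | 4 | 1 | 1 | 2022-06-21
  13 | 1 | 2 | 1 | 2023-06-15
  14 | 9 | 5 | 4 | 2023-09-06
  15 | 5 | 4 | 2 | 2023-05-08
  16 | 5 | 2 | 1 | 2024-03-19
SELECT MIN(quantity) FROM orders

Execution result:
1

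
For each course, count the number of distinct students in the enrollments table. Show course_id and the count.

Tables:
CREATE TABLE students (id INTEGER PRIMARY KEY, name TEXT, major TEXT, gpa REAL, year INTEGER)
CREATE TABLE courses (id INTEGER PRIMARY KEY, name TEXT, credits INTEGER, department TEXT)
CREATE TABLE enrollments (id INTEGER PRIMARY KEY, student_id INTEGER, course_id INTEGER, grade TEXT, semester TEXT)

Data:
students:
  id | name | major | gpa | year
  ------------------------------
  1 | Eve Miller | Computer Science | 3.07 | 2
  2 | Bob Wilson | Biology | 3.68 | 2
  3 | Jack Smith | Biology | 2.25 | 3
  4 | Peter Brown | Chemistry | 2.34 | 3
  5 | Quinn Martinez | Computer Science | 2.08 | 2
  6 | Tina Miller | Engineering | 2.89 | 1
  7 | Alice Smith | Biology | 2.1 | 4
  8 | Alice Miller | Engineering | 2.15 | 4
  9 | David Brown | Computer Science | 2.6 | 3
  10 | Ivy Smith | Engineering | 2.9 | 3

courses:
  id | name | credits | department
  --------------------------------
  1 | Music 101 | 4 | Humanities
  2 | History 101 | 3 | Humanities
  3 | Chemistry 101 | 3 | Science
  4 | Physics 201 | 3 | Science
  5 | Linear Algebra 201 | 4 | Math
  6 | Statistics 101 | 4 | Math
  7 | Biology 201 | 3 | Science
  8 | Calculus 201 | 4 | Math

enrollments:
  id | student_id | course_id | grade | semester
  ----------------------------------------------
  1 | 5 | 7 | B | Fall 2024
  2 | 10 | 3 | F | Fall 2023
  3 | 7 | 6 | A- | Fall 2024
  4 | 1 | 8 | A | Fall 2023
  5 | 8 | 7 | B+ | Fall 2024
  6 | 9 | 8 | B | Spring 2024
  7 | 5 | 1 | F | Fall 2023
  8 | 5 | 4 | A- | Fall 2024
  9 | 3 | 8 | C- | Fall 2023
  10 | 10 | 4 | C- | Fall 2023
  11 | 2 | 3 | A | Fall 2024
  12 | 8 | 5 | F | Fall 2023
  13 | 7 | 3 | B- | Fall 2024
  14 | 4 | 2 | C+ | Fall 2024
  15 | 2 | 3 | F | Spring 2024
SELECT course_id, COUNT(DISTINCT student_id) AS distinct_student_count FROM enrollments GROUP BY course_id

Execution result:
course_id | distinct_student_count
1 | 1
2 | 1
3 | 3
4 | 2
5 | 1
6 | 1
7 | 2
8 | 3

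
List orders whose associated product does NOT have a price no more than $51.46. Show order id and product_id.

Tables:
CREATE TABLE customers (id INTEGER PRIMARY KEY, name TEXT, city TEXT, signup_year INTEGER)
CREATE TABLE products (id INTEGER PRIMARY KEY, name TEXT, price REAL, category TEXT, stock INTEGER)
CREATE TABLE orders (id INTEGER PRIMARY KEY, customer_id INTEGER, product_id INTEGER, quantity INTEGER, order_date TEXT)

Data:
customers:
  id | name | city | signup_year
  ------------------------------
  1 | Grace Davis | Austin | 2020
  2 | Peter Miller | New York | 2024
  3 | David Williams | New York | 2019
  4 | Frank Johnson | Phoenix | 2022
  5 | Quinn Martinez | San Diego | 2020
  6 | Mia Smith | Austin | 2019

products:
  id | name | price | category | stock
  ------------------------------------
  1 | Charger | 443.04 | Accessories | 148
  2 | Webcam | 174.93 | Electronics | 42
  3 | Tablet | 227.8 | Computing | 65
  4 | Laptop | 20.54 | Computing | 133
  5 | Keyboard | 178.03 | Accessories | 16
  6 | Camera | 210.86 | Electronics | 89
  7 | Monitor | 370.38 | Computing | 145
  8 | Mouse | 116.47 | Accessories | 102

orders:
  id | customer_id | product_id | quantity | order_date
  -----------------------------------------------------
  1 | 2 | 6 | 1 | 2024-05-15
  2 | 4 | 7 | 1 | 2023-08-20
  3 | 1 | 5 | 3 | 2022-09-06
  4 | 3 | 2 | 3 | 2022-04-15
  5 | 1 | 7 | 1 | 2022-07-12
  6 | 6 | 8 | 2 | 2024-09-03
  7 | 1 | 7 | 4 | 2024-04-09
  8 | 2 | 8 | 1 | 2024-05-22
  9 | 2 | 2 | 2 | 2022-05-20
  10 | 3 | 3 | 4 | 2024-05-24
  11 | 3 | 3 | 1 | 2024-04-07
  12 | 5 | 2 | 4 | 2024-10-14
SELECT id, product_id FROM orders WHERE product_id NOT IN (SELECT id FROM products WHERE price <= 51.46)

Execution result:
id | product_id
1 | 6
2 | 7
3 | 5
4 | 2
5 | 7
6 | 8
7 | 7
8 | 8
9 | 2
10 | 3
11 | 3
12 | 2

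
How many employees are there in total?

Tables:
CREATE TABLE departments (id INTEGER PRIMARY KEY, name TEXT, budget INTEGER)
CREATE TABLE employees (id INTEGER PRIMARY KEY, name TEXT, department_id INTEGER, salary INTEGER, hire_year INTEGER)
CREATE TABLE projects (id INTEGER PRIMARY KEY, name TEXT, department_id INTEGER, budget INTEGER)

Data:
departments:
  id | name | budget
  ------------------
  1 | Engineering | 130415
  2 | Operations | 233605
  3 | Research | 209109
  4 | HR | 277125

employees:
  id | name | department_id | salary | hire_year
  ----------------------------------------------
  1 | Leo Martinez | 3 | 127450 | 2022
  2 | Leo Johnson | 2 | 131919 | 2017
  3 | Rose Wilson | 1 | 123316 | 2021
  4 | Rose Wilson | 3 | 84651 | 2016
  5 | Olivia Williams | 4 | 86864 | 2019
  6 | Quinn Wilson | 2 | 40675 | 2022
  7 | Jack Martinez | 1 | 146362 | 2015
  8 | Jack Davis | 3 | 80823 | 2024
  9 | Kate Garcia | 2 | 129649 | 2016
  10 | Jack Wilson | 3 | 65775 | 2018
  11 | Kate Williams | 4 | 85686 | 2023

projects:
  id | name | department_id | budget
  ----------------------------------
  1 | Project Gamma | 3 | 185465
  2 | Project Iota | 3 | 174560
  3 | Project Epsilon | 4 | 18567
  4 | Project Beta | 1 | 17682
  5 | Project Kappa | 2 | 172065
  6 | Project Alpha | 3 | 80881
SELECT COUNT(*) FROM employees

Execution result:
11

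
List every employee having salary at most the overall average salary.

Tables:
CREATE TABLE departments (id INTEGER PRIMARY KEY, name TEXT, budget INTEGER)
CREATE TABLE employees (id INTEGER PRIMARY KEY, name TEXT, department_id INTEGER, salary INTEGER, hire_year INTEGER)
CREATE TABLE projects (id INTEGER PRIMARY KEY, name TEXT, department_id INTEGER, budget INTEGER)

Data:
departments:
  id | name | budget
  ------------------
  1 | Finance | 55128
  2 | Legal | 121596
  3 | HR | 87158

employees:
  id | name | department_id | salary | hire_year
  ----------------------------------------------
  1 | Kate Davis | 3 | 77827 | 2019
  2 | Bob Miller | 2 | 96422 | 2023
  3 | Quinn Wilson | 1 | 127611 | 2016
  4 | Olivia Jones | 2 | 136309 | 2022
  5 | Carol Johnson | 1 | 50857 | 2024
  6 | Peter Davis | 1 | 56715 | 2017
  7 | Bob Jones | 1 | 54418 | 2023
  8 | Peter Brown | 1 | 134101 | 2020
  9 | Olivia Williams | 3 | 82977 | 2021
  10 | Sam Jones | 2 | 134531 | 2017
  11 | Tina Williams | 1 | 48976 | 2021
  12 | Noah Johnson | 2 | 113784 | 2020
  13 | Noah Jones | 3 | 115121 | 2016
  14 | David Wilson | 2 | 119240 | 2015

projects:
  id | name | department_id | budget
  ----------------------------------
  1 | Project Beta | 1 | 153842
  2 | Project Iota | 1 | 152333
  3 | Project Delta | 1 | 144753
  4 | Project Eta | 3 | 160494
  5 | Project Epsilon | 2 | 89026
SELECT name, salary FROM employees WHERE salary <= (SELECT AVG(salary) FROM employees)

Execution result:
name | salary
Kate Davis | 77827
Carol Johnson | 50857
Peter Davis | 56715
Bob Jones | 54418
Olivia Williams | 82977
Tina Williams | 48976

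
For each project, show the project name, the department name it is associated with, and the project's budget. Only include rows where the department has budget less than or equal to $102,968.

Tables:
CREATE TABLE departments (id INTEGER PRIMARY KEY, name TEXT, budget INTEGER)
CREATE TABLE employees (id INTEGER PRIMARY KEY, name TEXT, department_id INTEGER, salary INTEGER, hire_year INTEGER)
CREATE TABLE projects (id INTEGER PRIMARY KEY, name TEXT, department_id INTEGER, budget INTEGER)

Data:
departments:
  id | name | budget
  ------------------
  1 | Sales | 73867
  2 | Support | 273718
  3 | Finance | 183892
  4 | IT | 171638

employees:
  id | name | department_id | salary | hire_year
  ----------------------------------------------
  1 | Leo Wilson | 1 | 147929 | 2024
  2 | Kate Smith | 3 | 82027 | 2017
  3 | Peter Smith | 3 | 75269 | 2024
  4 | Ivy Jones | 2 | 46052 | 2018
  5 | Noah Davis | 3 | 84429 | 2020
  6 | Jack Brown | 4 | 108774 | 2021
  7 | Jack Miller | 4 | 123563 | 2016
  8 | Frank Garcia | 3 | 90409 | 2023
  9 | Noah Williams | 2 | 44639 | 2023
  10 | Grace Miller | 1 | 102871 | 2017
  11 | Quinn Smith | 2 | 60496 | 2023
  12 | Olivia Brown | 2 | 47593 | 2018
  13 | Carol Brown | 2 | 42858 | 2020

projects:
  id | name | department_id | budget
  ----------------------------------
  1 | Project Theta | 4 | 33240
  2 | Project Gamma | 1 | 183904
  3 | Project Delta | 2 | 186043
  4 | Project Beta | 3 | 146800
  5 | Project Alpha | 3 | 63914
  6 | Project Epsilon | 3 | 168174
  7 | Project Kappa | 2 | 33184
SELECT c.name, p.name AS department, c.budget FROM projects c JOIN departments p ON c.department_id = p.id WHERE p.budget <= 102968

Execution result:
name | department | budget
Project Gamma | Sales | 183904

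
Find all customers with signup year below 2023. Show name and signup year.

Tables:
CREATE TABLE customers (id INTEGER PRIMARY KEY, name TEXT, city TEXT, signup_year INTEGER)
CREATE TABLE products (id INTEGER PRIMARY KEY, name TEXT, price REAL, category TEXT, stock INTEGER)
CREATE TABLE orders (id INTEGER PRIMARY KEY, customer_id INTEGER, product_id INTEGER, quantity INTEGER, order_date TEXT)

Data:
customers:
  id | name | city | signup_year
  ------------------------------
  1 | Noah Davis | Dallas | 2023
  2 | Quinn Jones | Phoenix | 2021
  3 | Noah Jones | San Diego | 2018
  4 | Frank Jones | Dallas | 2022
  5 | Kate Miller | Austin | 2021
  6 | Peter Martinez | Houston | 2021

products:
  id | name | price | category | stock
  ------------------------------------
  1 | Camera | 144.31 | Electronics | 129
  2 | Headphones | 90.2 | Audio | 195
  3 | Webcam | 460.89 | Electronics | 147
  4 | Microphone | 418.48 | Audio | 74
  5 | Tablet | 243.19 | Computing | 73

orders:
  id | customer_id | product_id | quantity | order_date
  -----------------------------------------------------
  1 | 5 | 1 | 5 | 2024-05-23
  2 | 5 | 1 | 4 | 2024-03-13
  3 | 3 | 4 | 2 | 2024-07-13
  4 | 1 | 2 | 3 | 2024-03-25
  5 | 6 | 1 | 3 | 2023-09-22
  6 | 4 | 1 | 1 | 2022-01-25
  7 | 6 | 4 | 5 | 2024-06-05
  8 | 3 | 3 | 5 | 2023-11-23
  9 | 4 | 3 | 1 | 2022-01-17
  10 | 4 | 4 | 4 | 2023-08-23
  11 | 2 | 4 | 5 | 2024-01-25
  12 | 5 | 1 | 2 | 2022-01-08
SELECT name, signup_year FROM customers WHERE signup_year < 2023

Execution result:
name | signup_year
Quinn Jones | 2021
Noah Jones | 2018
Frank Jones | 2022
Kate Miller | 2021
Peter Martinez | 2021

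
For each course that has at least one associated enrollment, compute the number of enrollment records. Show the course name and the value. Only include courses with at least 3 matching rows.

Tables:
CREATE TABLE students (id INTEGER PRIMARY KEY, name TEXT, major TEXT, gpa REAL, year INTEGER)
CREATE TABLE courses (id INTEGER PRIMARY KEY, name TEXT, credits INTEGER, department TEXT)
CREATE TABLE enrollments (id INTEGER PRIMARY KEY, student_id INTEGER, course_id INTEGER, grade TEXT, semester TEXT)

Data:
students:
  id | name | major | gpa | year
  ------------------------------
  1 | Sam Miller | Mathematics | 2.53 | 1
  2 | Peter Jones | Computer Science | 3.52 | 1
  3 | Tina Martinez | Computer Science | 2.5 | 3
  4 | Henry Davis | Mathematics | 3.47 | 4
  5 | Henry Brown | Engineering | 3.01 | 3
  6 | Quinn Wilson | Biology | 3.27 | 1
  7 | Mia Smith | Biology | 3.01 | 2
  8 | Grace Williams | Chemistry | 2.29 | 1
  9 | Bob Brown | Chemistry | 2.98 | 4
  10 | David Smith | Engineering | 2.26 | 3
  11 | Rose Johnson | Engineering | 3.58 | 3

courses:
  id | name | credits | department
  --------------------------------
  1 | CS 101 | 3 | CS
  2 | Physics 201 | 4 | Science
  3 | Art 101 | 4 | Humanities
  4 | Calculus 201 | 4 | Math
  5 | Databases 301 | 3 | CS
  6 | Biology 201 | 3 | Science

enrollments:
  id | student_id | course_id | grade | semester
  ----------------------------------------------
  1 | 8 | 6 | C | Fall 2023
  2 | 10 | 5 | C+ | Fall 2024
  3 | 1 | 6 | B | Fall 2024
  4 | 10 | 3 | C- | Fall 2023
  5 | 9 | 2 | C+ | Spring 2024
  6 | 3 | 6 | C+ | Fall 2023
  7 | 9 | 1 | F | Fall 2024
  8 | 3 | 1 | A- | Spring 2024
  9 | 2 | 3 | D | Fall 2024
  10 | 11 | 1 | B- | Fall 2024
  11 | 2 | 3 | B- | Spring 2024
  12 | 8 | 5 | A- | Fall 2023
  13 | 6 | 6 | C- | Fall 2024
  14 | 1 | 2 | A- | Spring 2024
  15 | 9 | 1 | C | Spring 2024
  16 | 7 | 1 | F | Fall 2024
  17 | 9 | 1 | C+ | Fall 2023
SELECT p.name, COUNT(*) AS n FROM enrollments c JOIN courses p ON c.course_id = p.id GROUP BY p.id, p.name HAVING COUNT(*) >= 3

Execution result:
name | n
CS 101 | 6
Art 101 | 3
Biology 201 | 4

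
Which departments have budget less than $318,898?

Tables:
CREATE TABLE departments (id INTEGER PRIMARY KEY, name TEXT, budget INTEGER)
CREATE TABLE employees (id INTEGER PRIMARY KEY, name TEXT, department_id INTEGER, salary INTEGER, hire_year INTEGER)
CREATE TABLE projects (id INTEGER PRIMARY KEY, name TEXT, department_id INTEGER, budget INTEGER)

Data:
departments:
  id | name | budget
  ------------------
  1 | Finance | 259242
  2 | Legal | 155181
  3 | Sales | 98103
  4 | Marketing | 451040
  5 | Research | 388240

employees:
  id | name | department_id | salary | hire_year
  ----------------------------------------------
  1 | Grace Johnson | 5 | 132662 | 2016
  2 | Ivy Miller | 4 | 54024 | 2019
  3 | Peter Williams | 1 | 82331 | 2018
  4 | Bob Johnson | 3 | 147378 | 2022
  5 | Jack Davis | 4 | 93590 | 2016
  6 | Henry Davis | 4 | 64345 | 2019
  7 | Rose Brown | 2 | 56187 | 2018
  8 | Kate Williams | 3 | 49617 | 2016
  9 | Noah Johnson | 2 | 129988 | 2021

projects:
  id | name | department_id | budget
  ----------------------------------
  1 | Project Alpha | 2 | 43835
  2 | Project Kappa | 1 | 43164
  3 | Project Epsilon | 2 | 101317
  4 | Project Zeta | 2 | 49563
SELECT name, budget FROM departments WHERE budget < 318898

Execution result:
name | budget
Finance | 259242
Legal | 155181
Sales | 98103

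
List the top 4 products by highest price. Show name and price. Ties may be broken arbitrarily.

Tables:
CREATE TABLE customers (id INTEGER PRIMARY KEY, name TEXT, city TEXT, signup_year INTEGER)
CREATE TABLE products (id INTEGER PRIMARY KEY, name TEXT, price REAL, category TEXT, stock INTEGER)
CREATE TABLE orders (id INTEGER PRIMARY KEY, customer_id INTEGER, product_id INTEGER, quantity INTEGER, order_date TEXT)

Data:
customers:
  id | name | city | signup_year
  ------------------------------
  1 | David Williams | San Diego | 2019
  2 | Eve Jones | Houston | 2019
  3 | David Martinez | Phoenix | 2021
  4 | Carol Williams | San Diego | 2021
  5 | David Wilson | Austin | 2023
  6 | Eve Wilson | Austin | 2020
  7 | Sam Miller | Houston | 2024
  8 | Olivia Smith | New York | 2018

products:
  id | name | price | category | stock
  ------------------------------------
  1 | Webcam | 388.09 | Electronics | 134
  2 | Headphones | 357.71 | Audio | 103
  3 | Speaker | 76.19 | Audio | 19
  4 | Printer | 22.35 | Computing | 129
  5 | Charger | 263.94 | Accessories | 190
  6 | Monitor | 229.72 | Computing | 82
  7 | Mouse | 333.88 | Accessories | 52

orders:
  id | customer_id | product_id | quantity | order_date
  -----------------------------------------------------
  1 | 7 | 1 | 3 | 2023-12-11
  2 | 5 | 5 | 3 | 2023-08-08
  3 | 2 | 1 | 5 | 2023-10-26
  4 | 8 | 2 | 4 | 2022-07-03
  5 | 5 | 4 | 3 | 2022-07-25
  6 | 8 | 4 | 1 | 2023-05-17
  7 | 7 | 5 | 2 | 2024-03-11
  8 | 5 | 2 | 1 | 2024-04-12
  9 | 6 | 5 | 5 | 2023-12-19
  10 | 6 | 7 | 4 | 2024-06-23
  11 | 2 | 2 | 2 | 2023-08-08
SELECT name, price FROM products ORDER BY price DESC LIMIT 4

Execution result:
name | price
Webcam | 388.09
Headphones | 357.71
Mouse | 333.88
Charger | 263.94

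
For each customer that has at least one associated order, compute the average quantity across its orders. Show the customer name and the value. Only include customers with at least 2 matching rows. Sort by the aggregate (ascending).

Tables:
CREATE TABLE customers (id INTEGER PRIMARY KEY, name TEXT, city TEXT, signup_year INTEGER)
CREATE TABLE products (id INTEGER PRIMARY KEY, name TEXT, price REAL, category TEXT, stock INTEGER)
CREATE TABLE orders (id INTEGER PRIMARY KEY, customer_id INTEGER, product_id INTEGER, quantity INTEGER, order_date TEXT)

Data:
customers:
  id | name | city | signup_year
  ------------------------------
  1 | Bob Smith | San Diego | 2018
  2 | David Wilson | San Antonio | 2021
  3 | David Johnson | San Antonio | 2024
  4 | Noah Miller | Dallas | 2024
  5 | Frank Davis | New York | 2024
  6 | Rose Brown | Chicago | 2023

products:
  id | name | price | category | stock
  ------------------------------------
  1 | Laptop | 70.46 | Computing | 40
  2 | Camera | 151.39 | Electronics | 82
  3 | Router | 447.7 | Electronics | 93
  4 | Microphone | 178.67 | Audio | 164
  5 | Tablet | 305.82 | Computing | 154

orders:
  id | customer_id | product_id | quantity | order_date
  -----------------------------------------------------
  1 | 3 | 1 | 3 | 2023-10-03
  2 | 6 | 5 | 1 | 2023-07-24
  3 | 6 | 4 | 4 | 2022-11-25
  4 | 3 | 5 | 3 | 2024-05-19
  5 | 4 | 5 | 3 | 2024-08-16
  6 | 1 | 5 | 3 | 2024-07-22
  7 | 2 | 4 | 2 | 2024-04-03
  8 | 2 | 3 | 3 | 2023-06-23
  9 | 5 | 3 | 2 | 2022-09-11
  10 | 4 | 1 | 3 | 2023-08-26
SELECT p.name, AVG(c.quantity) AS avg_quantity FROM orders c JOIN customers p ON c.customer_id = p.id GROUP BY p.id, p.name HAVING COUNT(*) >= 2 ORDER BY avg_quantity ASC

Execution result:
name | avg_quantity
David Wilson | 2.50
Rose Brown | 2.50
David Johnson | 3.00
Noah Miller | 3.00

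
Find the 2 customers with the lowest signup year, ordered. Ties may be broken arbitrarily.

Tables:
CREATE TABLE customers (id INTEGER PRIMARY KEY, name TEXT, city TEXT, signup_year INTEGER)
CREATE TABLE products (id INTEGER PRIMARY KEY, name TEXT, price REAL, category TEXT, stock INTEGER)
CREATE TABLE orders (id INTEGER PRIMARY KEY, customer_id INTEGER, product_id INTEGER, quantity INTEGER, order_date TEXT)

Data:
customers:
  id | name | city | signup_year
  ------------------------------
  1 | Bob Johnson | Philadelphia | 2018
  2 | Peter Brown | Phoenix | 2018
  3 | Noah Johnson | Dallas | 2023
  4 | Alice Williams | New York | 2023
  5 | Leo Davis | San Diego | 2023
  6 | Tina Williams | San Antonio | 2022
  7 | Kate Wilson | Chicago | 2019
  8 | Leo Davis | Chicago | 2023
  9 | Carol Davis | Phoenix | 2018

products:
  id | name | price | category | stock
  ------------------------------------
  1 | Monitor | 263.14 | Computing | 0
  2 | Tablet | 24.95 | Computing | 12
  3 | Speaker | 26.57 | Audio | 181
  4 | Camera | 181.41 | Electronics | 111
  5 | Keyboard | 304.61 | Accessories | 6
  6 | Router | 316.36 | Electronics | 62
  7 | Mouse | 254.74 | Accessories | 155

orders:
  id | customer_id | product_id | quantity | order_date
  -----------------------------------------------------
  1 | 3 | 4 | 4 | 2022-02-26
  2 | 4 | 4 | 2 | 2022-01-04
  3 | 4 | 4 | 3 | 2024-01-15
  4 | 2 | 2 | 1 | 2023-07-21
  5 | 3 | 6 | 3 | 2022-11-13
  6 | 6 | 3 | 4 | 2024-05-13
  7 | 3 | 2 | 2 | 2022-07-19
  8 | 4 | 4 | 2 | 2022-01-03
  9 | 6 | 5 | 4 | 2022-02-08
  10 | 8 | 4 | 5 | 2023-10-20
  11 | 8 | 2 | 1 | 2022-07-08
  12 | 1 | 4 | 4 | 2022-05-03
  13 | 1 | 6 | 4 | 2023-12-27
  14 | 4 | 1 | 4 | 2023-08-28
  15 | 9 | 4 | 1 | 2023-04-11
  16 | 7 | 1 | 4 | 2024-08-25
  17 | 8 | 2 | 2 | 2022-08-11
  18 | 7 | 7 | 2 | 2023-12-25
SELECT name, signup_year FROM customers ORDER BY signup_year ASC LIMIT 2

Execution result:
name | signup_year
Bob Johnson | 2018
Peter Brown | 2018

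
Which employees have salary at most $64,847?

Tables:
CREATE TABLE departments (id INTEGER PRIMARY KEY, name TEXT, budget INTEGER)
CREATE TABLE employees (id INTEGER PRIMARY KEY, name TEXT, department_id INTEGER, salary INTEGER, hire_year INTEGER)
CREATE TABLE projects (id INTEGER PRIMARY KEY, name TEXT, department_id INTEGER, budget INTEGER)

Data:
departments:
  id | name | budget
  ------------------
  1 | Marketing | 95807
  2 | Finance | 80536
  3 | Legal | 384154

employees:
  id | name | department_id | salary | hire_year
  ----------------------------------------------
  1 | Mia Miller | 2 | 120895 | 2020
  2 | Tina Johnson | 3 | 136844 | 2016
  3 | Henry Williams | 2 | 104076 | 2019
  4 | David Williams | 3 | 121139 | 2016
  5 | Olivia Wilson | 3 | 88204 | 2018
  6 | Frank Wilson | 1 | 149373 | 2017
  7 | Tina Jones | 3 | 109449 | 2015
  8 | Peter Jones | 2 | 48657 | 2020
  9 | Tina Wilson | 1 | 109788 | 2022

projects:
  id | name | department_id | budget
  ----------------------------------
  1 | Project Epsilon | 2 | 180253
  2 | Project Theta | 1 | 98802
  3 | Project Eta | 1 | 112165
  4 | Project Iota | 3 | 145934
SELECT name, salary FROM employees WHERE salary <= 64847

Execution result:
name | salary
Peter Jones | 48657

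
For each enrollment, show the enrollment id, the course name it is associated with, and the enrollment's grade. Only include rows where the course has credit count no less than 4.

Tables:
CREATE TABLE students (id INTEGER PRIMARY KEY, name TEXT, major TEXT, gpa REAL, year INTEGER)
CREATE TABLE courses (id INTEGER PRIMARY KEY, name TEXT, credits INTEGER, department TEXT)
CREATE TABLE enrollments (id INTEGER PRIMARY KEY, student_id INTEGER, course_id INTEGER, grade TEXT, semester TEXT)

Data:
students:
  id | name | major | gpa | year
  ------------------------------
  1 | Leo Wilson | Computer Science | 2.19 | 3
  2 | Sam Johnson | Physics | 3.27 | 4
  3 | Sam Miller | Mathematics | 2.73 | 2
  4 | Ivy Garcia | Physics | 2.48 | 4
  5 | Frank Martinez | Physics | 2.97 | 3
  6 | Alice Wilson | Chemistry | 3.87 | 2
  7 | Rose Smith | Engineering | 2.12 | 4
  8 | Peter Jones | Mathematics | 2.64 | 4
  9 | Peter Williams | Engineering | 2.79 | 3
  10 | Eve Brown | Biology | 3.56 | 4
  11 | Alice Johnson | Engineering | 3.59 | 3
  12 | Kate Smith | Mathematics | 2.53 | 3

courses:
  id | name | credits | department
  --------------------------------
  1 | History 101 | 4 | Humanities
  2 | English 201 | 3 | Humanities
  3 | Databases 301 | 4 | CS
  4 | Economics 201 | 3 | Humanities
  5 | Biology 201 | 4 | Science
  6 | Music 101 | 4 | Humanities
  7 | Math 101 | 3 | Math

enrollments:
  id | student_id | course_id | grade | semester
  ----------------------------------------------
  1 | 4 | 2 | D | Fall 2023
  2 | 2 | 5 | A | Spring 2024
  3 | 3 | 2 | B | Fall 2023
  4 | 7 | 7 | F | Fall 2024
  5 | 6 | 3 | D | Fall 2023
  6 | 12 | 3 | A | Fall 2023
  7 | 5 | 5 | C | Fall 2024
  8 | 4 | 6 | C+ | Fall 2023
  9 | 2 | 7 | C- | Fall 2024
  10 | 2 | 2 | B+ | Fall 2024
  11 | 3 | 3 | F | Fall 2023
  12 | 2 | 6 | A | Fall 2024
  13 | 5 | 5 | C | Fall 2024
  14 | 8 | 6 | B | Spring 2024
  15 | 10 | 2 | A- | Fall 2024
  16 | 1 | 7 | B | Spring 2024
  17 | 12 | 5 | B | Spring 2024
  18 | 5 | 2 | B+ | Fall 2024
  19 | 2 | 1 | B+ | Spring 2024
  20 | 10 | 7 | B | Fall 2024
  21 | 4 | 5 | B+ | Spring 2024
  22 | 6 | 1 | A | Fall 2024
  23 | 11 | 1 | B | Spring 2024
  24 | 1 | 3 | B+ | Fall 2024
SELECT c.id, p.name AS course, c.grade FROM enrollments c JOIN courses p ON c.course_id = p.id WHERE p.credits >= 4

Execution result:
id | course | grade
2 | Biology 201 | A
5 | Databases 301 | D
6 | Databases 301 | A
7 | Biology 201 | C
8 | Music 101 | C+
11 | Databases 301 | F
12 | Music 101 | A
13 | Biology 201 | C
14 | Music 101 | B
17 | Biology 201 | B
19 | History 101 | B+
21 | Biology 201 | B+
22 | History 101 | A
23 | History 101 | B
24 | Databases 301 | B+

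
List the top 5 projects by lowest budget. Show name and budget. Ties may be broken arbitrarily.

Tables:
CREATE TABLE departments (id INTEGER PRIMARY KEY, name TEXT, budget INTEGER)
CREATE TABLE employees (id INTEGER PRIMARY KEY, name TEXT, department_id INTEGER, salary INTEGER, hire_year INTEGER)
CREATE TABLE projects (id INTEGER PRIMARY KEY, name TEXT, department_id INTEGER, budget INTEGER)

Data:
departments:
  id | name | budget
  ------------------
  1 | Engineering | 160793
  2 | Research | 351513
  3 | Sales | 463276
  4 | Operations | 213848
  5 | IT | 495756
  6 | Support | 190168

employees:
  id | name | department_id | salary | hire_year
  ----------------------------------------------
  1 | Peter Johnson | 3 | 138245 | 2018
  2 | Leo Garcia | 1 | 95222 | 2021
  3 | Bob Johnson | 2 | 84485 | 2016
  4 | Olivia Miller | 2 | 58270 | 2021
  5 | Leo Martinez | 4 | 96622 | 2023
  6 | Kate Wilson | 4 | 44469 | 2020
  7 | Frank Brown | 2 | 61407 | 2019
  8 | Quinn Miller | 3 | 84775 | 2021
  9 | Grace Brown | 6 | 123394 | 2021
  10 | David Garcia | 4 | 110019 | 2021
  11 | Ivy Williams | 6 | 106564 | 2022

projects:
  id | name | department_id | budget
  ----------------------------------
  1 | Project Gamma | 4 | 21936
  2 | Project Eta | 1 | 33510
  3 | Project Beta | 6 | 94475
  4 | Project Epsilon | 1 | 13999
SELECT name, budget FROM projects ORDER BY budget ASC LIMIT 5

Execution result:
name | budget
Project Epsilon | 13999
Project Gamma | 21936
Project Eta | 33510
Project Beta | 94475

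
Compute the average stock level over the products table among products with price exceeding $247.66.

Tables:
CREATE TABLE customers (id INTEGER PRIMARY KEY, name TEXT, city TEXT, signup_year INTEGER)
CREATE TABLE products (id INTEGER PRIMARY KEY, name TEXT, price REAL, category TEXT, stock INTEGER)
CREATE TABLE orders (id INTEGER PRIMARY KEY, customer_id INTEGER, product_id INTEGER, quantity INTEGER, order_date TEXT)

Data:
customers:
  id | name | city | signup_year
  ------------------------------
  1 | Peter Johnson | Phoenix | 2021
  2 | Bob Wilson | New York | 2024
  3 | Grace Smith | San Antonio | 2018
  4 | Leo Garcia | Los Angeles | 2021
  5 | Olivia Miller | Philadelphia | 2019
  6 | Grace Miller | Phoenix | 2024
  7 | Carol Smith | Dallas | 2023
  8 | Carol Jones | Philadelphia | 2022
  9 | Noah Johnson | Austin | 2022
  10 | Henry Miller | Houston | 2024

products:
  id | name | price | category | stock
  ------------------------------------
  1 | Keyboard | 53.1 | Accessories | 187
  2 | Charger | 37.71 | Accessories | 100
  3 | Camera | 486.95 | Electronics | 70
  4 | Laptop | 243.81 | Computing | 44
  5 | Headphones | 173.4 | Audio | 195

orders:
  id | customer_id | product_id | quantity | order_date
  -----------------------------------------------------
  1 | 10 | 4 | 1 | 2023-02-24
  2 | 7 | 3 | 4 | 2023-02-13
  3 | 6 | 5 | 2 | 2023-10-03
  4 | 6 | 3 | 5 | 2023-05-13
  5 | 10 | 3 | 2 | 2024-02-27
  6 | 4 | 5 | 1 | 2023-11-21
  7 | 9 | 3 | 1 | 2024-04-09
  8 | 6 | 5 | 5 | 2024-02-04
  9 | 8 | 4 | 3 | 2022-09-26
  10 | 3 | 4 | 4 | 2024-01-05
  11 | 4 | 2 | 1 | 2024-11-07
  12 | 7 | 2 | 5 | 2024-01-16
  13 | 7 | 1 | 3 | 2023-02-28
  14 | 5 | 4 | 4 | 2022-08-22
SELECT AVG(stock) FROM products WHERE price > 247.66

Execution result:
70.00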